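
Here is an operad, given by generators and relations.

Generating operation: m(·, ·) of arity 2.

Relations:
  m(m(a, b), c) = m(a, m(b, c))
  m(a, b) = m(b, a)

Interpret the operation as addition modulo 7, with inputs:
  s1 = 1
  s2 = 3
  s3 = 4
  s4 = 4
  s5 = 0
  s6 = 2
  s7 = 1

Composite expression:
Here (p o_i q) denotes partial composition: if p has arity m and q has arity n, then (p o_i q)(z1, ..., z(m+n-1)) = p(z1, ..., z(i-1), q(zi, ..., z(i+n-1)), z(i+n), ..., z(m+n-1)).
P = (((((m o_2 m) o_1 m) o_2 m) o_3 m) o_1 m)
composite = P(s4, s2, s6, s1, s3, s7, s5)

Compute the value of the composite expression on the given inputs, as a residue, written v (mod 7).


1 (mod 7)

m(s4, s2) = 0
m(s1, s3) = 5
m(s6, m(s1, s3)) = 0
m(m(s4, s2), m(s6, m(s1, s3))) = 0
m(s7, s5) = 1
m(m(m(s4, s2), m(s6, m(s1, s3))), m(s7, s5)) = 1


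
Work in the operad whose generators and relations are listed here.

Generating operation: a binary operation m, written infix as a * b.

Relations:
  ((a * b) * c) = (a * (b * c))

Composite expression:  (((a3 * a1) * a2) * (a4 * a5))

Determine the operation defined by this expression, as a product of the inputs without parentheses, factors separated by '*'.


a3 * a1 * a2 * a4 * a5


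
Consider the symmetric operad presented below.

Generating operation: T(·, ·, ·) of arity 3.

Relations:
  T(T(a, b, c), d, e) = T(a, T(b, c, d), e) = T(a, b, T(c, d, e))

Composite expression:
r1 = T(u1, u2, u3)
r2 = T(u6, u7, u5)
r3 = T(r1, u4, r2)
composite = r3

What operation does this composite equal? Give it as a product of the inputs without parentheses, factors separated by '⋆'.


u1 ⋆ u2 ⋆ u3 ⋆ u4 ⋆ u6 ⋆ u7 ⋆ u5

Under associativity of T, the answer is the u's in reading order.
T(u1, u2, u3) linearizes to u1 ⋆ u2 ⋆ u3
T(u6, u7, u5) linearizes to u6 ⋆ u7 ⋆ u5
T(T(u1, u2, u3), u4, T(u6, u7, u5)) linearizes to u1 ⋆ u2 ⋆ u3 ⋆ u4 ⋆ u6 ⋆ u7 ⋆ u5


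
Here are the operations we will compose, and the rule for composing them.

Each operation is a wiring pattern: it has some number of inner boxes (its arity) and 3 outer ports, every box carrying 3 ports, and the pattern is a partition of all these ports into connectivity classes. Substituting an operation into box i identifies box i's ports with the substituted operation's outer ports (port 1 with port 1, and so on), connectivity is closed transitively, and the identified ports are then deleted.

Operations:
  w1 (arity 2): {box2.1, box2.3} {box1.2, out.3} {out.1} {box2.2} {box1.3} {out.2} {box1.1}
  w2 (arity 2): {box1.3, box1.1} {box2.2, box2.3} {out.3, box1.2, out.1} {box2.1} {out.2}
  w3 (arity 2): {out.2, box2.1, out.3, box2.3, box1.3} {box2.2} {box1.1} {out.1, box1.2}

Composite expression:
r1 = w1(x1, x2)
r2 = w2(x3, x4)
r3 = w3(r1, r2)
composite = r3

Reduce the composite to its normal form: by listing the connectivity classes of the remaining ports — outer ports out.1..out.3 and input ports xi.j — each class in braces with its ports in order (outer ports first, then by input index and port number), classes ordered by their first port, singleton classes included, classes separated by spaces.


{out.1} {out.2, out.3, x1.2, x3.2} {x1.1} {x1.3} {x2.1, x2.3} {x2.2} {x3.1, x3.3} {x4.1} {x4.2, x4.3}


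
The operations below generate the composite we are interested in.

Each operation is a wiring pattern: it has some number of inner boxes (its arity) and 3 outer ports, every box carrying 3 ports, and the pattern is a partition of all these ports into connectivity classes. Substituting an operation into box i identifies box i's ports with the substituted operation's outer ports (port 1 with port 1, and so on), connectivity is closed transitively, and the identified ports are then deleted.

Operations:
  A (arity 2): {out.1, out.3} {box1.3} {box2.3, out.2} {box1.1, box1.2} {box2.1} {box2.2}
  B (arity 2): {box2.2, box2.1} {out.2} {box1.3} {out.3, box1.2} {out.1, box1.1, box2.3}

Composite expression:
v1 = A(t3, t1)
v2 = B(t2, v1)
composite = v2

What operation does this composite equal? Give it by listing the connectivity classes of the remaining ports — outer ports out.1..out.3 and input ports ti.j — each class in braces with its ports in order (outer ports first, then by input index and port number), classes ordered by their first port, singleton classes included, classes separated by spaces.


{out.1, t1.3, t2.1} {out.2} {out.3, t2.2} {t1.1} {t1.2} {t2.3} {t3.1, t3.2} {t3.3}

Connectivity passes through glued B-boundaries; trace each wire chain.
composing A on (t3, t1), with out.j its own outer ports: {out.1, out.3} {out.2, t1.3} {t1.1} {t1.2} {t3.1, t3.2} {t3.3}
composing B on (t2, t3, t1), with out.j its own outer ports: {out.1, t1.3, t2.1} {out.2} {out.3, t2.2} {t1.1} {t1.2} {t2.3} {t3.1, t3.2} {t3.3}


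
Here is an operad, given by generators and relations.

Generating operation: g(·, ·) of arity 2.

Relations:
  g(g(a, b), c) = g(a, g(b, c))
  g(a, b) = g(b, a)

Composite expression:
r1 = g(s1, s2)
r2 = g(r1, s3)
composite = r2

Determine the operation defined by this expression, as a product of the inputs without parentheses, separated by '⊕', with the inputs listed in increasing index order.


With g associative and commutative, the s-input set is all that matters.
g(s1, s2) linearizes to s1 ⊕ s2
g(g(s1, s2), s3) linearizes to s1 ⊕ s2 ⊕ s3
the factors in increasing index order: s1 ⊕ s2 ⊕ s3

s1 ⊕ s2 ⊕ s3


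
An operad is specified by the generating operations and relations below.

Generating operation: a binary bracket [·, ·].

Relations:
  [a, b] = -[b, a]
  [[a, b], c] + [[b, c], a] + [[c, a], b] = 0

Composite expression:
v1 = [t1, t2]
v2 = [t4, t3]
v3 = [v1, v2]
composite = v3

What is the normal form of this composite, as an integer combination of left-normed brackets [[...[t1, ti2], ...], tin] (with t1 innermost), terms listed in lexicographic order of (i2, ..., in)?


-[[[t1, t2], t3], t4] + [[[t1, t2], t4], t3]

Antisymmetry and Jacobi reduce to t1-anchored left-normed brackets.
Composite bracket: [[t1, t2], [t4, t3]]
Expanding via [a, b] = ab - ba: 8 signed words (2^3 = 8).
Keep just the words that open with t1:
  t1t2t3t4 appears with sign -1, giving the term -[[[t1, t2], t3], t4]
  t1t2t4t3 appears with sign +1, giving the term +[[[t1, t2], t4], t3]


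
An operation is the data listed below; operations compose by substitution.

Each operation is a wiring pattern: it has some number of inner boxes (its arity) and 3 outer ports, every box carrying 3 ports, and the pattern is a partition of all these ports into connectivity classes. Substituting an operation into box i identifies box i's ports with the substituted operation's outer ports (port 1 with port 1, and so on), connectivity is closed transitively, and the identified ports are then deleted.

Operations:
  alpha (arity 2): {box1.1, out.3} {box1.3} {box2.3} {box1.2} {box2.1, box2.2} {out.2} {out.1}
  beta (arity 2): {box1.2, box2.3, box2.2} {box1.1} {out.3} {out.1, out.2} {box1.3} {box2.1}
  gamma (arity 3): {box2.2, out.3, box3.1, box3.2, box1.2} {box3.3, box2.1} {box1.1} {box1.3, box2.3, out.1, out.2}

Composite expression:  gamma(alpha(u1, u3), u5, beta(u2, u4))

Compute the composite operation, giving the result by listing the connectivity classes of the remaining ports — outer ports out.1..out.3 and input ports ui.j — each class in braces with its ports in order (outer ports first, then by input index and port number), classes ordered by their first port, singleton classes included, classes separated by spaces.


Substituting into gamma glues patterns; closure does the rest.
composing alpha on (u1, u3), with out.j its own outer ports: {out.1} {out.2} {out.3, u1.1} {u1.2} {u1.3} {u3.1, u3.2} {u3.3}
composing beta on (u2, u4), with out.j its own outer ports: {out.1, out.2} {out.3} {u2.1} {u2.2, u4.2, u4.3} {u2.3} {u4.1}
composing gamma on (u1, u3, u5, u2, u4), with out.j its own outer ports: {out.1, out.2, u1.1, u5.3} {out.3, u5.2} {u1.2} {u1.3} {u2.1} {u2.2, u4.2, u4.3} {u2.3} {u3.1, u3.2} {u3.3} {u4.1} {u5.1}

{out.1, out.2, u1.1, u5.3} {out.3, u5.2} {u1.2} {u1.3} {u2.1} {u2.2, u4.2, u4.3} {u2.3} {u3.1, u3.2} {u3.3} {u4.1} {u5.1}


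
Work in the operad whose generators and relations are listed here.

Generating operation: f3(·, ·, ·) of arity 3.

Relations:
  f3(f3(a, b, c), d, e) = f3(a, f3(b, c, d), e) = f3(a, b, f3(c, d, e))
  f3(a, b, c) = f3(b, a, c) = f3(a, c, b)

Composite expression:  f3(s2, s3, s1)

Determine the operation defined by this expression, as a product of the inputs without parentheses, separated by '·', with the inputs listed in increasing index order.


s1 · s2 · s3

Any arrangement under f3 is one operation, so sort the s-inputs.
f3(s2, s3, s1) spells out as s2 · s3 · s1
rearranged into index order: s1 · s2 · s3


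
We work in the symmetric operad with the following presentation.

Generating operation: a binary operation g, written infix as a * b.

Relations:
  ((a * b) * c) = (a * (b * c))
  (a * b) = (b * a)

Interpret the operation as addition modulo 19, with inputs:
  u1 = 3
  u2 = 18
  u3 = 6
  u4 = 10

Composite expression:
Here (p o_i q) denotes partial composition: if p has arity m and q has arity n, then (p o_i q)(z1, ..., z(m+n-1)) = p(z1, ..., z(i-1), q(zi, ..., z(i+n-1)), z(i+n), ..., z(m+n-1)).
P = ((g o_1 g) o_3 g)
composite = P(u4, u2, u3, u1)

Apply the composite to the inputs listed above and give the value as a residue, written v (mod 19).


(u4 * u2) = 9
(u3 * u1) = 9
((u4 * u2) * (u3 * u1)) = 18

18 (mod 19)


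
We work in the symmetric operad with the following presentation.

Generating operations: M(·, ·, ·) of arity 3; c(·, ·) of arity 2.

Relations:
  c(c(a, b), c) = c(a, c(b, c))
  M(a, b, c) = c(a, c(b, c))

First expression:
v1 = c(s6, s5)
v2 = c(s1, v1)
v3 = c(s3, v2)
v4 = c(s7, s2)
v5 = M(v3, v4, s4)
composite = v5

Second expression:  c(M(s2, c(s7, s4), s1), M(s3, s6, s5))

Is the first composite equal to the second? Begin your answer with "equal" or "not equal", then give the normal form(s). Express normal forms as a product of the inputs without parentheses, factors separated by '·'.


not equal — first s3 · s1 · s6 · s5 · s7 · s2 · s4, second s2 · s7 · s4 · s1 · s3 · s6 · s5

Reducing the first expression gives s3 · s1 · s6 · s5 · s7 · s2 · s4
Reducing the second expression gives s2 · s7 · s4 · s1 · s3 · s6 · s5
The normal forms differ: not equal.


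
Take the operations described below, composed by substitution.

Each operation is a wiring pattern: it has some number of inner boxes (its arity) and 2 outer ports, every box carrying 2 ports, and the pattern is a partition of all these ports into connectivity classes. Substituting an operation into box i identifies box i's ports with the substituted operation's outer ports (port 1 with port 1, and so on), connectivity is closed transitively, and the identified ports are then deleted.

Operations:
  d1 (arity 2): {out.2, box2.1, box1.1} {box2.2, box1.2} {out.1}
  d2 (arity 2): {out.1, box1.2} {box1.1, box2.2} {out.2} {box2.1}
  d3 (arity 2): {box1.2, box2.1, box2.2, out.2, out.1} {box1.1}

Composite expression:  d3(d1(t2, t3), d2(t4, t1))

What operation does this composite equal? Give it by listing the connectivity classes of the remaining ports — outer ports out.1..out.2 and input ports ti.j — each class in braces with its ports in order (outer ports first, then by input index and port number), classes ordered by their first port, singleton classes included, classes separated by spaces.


{out.1, out.2, t2.1, t3.1, t4.2} {t1.1} {t1.2, t4.1} {t2.2, t3.2}


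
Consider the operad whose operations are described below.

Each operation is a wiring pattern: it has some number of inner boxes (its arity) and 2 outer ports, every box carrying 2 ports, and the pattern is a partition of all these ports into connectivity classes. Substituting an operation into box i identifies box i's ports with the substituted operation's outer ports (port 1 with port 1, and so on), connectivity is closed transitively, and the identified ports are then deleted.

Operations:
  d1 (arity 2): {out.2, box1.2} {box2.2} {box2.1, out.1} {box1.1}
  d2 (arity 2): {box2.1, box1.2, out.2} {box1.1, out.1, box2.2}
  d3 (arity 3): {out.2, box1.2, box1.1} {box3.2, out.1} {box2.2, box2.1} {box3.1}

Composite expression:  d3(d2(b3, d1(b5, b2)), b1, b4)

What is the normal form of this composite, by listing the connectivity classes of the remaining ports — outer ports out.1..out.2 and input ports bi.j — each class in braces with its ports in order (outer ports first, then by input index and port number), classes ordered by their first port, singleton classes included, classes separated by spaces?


{out.1, b4.2} {out.2, b2.1, b3.1, b3.2, b5.2} {b1.1, b1.2} {b2.2} {b4.1} {b5.1}

Two ports join when wires chain via d3-identified ports.
composing d1 on (b5, b2), with out.j its own outer ports: {out.1, b2.1} {out.2, b5.2} {b2.2} {b5.1}
composing d2 on (b3, b5, b2), with out.j its own outer ports: {out.1, b3.1, b5.2} {out.2, b2.1, b3.2} {b2.2} {b5.1}
composing d3 on (b3, b5, b2, b1, b4), with out.j its own outer ports: {out.1, b4.2} {out.2, b2.1, b3.1, b3.2, b5.2} {b1.1, b1.2} {b2.2} {b4.1} {b5.1}


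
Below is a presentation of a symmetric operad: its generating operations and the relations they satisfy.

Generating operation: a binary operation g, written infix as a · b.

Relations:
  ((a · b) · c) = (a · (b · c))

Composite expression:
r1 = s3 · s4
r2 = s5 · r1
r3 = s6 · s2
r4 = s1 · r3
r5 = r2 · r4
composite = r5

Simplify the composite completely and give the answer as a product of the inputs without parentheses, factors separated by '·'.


s5 · s3 · s4 · s1 · s6 · s2

Associativity of g dissolves the nesting; only the s-input order survives.
(s3 · s4) flattens to s3 · s4
(s5 · (s3 · s4)) flattens to s5 · s3 · s4
(s6 · s2) flattens to s6 · s2
(s1 · (s6 · s2)) flattens to s1 · s6 · s2
((s5 · (s3 · s4)) · (s1 · (s6 · s2))) flattens to s5 · s3 · s4 · s1 · s6 · s2


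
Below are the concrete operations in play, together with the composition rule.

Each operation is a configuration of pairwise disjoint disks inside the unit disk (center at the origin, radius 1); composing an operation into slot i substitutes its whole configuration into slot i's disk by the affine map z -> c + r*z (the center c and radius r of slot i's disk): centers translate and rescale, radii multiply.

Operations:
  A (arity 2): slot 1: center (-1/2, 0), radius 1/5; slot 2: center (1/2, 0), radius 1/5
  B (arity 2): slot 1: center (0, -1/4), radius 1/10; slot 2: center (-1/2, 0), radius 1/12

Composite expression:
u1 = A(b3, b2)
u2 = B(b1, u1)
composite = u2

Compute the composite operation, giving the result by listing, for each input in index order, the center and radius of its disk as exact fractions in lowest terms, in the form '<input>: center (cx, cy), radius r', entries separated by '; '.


b1: center (0, -1/4), radius 1/10; b2: center (-11/24, 0), radius 1/60; b3: center (-13/24, 0), radius 1/60

Follow each b-input down from B: c' goes to c + r*c', radius to r*r'.
tracing b1 down its 1-map path: center (0, -1/4), radius 1/10
tracing b3 down its 2-map path: center (-13/24, 0), radius 1/60
tracing b2 down its 2-map path: center (-11/24, 0), radius 1/60


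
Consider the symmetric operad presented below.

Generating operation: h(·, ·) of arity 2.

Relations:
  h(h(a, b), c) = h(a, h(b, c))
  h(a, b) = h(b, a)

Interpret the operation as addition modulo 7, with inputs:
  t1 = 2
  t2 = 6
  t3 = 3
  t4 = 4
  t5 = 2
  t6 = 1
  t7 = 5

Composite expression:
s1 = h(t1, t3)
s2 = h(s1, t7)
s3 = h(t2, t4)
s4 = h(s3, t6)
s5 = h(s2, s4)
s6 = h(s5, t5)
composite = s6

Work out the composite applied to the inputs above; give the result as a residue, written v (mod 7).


2 (mod 7)

h(t1, t3) = 5
h(h(t1, t3), t7) = 3
h(t2, t4) = 3
h(h(t2, t4), t6) = 4
h(h(h(t1, t3), t7), h(h(t2, t4), t6)) = 0
h(h(h(h(t1, t3), t7), h(h(t2, t4), t6)), t5) = 2


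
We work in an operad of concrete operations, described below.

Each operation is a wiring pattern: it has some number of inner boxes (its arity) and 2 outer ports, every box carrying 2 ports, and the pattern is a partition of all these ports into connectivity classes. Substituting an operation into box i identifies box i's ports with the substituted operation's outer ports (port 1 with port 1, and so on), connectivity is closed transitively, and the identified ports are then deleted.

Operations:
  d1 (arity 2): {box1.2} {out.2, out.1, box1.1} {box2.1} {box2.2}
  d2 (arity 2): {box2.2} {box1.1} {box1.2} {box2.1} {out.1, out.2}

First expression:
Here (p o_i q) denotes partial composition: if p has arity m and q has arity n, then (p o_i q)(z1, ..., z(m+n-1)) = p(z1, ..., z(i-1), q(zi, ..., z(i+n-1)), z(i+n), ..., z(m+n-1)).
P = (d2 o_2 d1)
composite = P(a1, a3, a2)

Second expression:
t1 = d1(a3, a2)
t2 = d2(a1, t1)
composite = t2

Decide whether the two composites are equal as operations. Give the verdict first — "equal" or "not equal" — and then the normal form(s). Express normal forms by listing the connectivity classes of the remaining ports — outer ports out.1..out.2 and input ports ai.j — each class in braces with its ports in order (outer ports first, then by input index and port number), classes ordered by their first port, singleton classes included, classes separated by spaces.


The first composite normalizes to {out.1, out.2} {a1.1} {a1.2} {a2.1} {a2.2} {a3.1} {a3.2}
The second composite normalizes to {out.1, out.2} {a1.1} {a1.2} {a2.1} {a2.2} {a3.1} {a3.2}
The forms coincide; equal.

equal: each reduces to {out.1, out.2} {a1.1} {a1.2} {a2.1} {a2.2} {a3.1} {a3.2}


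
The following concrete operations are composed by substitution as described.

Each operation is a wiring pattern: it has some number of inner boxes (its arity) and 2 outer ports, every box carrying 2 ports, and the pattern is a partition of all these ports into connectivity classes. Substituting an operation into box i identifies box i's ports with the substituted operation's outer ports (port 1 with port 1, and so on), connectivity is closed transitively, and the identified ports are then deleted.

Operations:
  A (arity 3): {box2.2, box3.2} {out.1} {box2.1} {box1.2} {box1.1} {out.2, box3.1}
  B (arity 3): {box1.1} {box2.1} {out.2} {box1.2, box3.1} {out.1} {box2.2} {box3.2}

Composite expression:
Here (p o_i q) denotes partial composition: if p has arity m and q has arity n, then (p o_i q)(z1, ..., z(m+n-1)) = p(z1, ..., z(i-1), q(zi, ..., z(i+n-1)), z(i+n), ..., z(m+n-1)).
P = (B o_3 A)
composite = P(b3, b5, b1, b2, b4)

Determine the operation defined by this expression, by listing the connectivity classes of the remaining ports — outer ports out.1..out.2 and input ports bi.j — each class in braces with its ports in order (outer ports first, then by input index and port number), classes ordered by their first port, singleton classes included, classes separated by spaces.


{out.1} {out.2} {b1.1} {b1.2} {b2.1} {b2.2, b4.2} {b3.1} {b3.2} {b4.1} {b5.1} {b5.2}

Reachability decides: close wires over B-identified ports.
stage A: inputs (b1, b2, b4), connectivity {out.1} {out.2, b4.1} {b1.1} {b1.2} {b2.1} {b2.2, b4.2}, out.j its boundary
stage B: inputs (b3, b5, b1, b2, b4), connectivity {out.1} {out.2} {b1.1} {b1.2} {b2.1} {b2.2, b4.2} {b3.1} {b3.2} {b4.1} {b5.1} {b5.2}, out.j its boundary


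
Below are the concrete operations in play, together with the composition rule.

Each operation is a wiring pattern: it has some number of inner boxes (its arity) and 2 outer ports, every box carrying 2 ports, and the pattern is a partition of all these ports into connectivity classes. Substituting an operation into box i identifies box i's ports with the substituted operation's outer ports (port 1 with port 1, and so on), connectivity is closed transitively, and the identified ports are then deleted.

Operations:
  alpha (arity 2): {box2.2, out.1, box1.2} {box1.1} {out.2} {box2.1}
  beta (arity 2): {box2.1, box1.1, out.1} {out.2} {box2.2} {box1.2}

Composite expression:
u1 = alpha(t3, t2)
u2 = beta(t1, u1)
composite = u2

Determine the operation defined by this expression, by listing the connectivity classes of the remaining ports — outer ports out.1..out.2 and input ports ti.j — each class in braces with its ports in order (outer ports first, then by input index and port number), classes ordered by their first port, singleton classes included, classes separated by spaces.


{out.1, t1.1, t2.2, t3.2} {out.2} {t1.2} {t2.1} {t3.1}

Reachability decides: close wires over beta-identified ports.
the subtree at alpha composes to {out.1, t2.2, t3.2} {out.2} {t2.1} {t3.1} on (t3, t2); out.j = own outer ports
the subtree at beta composes to {out.1, t1.1, t2.2, t3.2} {out.2} {t1.2} {t2.1} {t3.1} on (t1, t3, t2); out.j = own outer ports


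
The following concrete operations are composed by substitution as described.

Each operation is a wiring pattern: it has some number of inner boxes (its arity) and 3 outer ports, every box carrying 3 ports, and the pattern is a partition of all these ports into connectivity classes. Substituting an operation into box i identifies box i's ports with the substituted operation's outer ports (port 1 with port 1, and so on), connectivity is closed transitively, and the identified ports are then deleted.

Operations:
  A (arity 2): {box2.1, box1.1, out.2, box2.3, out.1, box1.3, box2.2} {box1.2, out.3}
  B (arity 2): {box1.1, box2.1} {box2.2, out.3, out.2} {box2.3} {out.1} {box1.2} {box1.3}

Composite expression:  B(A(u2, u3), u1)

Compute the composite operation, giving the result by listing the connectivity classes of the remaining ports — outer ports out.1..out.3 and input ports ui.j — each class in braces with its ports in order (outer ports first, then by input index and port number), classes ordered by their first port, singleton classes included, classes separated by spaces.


{out.1} {out.2, out.3, u1.2} {u1.1, u2.1, u2.3, u3.1, u3.2, u3.3} {u1.3} {u2.2}

Treat the ports identified at B as solder joints: merge, then drop.
stage A: inputs (u2, u3), connectivity {out.1, out.2, u2.1, u2.3, u3.1, u3.2, u3.3} {out.3, u2.2}, out.j its boundary
stage B: inputs (u2, u3, u1), connectivity {out.1} {out.2, out.3, u1.2} {u1.1, u2.1, u2.3, u3.1, u3.2, u3.3} {u1.3} {u2.2}, out.j its boundary


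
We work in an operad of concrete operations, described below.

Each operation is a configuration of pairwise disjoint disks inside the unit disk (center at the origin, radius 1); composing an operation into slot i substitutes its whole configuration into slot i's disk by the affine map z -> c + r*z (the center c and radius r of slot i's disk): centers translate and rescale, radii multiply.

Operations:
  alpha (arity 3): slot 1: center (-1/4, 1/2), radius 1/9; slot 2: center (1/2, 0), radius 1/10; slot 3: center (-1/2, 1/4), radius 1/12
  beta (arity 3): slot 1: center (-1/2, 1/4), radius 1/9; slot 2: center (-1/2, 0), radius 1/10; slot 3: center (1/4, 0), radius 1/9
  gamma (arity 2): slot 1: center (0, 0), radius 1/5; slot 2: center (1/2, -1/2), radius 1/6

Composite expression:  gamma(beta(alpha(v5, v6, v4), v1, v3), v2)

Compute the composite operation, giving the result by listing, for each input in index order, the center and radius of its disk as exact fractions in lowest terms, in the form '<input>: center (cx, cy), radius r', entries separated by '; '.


v1: center (-1/10, 0), radius 1/50; v2: center (1/2, -1/2), radius 1/6; v3: center (1/20, 0), radius 1/45; v4: center (-1/9, 1/18), radius 1/540; v5: center (-19/180, 11/180), radius 1/405; v6: center (-4/45, 1/20), radius 1/450

Follow each v-input down from gamma: c' goes to c + r*c', radius to r*r'.
tracing v5 down its 3-map path: center (-19/180, 11/180), radius 1/405
tracing v6 down its 3-map path: center (-4/45, 1/20), radius 1/450
tracing v4 down its 3-map path: center (-1/9, 1/18), radius 1/540
tracing v1 down its 2-map path: center (-1/10, 0), radius 1/50
tracing v3 down its 2-map path: center (1/20, 0), radius 1/45
tracing v2 down its 1-map path: center (1/2, -1/2), radius 1/6


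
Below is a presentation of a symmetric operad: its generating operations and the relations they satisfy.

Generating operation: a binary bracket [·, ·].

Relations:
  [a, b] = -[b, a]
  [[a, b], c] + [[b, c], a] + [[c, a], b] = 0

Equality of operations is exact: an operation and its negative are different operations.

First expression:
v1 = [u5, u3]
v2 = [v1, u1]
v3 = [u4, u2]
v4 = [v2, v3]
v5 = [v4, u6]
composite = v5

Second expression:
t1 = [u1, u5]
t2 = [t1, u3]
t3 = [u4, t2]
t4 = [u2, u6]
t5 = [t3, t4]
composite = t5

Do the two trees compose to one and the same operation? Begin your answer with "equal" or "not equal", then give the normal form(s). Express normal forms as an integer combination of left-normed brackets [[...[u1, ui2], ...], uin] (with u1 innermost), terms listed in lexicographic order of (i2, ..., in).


not equal; first: -[[[[[u1, u3], u5], u2], u4], u6] + [[[[[u1, u3], u5], u4], u2], u6] + [[[[[u1, u5], u3], u2], u4], u6] - [[[[[u1, u5], u3], u4], u2], u6]; second: -[[[[[u1, u5], u3], u4], u2], u6] + [[[[[u1, u5], u3], u4], u6], u2]

The first expression, normalized: -[[[[[u1, u3], u5], u2], u4], u6] + [[[[[u1, u3], u5], u4], u2], u6] + [[[[[u1, u5], u3], u2], u4], u6] - [[[[[u1, u5], u3], u4], u2], u6]
The second expression, normalized: -[[[[[u1, u5], u3], u4], u2], u6] + [[[[[u1, u5], u3], u4], u6], u2]
Different reductions; not equal.


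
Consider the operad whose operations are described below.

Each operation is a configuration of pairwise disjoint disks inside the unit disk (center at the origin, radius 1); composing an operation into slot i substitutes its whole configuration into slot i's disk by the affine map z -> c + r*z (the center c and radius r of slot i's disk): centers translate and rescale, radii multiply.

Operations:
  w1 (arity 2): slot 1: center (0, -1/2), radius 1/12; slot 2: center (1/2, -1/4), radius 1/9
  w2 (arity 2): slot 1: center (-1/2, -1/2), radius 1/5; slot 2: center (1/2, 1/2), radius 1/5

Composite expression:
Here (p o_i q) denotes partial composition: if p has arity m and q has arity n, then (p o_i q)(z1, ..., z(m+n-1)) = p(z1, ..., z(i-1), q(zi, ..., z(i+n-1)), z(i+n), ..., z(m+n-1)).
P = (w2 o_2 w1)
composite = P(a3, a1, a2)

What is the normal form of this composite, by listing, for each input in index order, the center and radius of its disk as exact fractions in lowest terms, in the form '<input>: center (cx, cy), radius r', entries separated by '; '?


a1: center (1/2, 2/5), radius 1/60; a2: center (3/5, 9/20), radius 1/45; a3: center (-1/2, -1/2), radius 1/5

Affine substitution under w2: radii multiply and a-centers shift.
for a3, the 1-step affine chain lands on center (-1/2, -1/2), radius 1/5
for a1, the 2-step affine chain lands on center (1/2, 2/5), radius 1/60
for a2, the 2-step affine chain lands on center (3/5, 9/20), radius 1/45


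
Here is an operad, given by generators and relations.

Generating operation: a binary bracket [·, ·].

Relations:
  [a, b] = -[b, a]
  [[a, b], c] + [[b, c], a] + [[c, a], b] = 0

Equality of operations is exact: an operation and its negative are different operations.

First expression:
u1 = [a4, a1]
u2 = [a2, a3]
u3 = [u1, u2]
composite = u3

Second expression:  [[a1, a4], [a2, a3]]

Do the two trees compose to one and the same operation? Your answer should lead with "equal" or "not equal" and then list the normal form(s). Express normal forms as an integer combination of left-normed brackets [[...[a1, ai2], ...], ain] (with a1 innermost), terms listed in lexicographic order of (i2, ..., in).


not equal: they reduce to -[[[a1, a4], a2], a3] + [[[a1, a4], a3], a2] and [[[a1, a4], a2], a3] - [[[a1, a4], a3], a2]

The first expression, normalized: -[[[a1, a4], a2], a3] + [[[a1, a4], a3], a2]
The second expression, normalized: [[[a1, a4], a2], a3] - [[[a1, a4], a3], a2]
They disagree, so not equal.


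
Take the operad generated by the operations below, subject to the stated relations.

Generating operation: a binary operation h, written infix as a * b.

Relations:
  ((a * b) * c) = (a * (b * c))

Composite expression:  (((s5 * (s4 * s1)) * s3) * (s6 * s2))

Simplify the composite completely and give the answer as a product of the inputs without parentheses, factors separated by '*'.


Under associativity of h, the answer is the s's in reading order.
(s4 * s1) unparenthesizes to s4 * s1
(s5 * (s4 * s1)) unparenthesizes to s5 * s4 * s1
((s5 * (s4 * s1)) * s3) unparenthesizes to s5 * s4 * s1 * s3
(s6 * s2) unparenthesizes to s6 * s2
(((s5 * (s4 * s1)) * s3) * (s6 * s2)) unparenthesizes to s5 * s4 * s1 * s3 * s6 * s2

s5 * s4 * s1 * s3 * s6 * s2


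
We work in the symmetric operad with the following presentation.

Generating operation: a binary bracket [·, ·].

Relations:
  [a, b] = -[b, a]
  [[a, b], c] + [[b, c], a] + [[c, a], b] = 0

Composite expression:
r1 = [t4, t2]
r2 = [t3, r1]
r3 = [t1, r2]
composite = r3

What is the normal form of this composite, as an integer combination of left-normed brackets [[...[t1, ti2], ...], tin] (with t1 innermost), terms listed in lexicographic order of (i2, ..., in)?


[[[t1, t2], t4], t3] - [[[t1, t3], t2], t4] + [[[t1, t3], t4], t2] - [[[t1, t4], t2], t3]

In the tensor algebra, words opening t1 carry the t1-anchored form.
Composite bracket: [t1, [t3, [t4, t2]]]
Applying ab - ba throughout gives 8 signed words (2^3 = 8).
Words beginning with t1 determine it all:
  the word t1t2t4t3 carries sign +1 and contributes +[[[t1, t2], t4], t3]
  the word t1t3t2t4 carries sign -1 and contributes -[[[t1, t3], t2], t4]
  the word t1t3t4t2 carries sign +1 and contributes +[[[t1, t3], t4], t2]
  the word t1t4t2t3 carries sign -1 and contributes -[[[t1, t4], t2], t3]


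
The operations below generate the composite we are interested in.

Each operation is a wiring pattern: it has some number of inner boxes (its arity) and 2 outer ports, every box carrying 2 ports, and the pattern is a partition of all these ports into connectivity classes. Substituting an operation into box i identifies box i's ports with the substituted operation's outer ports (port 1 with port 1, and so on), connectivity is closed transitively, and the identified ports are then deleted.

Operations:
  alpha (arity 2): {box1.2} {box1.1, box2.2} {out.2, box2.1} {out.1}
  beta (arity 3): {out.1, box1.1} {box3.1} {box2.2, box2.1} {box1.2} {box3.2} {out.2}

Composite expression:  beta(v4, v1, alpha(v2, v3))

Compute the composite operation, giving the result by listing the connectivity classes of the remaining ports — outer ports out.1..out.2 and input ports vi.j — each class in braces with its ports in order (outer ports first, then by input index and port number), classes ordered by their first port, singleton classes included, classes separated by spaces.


Treat the ports identified at beta as solder joints: merge, then drop.
the subtree at alpha composes to {out.1} {out.2, v3.1} {v2.1, v3.2} {v2.2} on (v2, v3); out.j = own outer ports
the subtree at beta composes to {out.1, v4.1} {out.2} {v1.1, v1.2} {v2.1, v3.2} {v2.2} {v3.1} {v4.2} on (v4, v1, v2, v3); out.j = own outer ports

{out.1, v4.1} {out.2} {v1.1, v1.2} {v2.1, v3.2} {v2.2} {v3.1} {v4.2}


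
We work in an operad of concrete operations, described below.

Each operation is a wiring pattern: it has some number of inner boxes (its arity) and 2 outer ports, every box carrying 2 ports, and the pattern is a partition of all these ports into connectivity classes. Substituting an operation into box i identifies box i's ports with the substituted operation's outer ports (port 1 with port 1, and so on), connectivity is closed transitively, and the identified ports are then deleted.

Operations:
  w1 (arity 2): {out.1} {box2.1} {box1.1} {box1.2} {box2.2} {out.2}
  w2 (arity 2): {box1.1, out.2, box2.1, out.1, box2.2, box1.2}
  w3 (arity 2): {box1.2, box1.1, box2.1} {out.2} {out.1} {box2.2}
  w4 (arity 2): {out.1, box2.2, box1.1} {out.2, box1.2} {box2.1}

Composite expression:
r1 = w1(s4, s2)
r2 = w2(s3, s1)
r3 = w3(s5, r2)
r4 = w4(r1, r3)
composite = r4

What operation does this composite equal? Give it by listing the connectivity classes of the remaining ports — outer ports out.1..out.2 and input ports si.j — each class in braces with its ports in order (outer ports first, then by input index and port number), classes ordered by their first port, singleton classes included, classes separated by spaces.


Two ports join when wires chain via w4-identified ports.
stage w1: inputs (s4, s2), connectivity {out.1} {out.2} {s2.1} {s2.2} {s4.1} {s4.2}, out.j its boundary
stage w2: inputs (s3, s1), connectivity {out.1, out.2, s1.1, s1.2, s3.1, s3.2}, out.j its boundary
stage w3: inputs (s5, s3, s1), connectivity {out.1} {out.2} {s1.1, s1.2, s3.1, s3.2, s5.1, s5.2}, out.j its boundary
stage w4: inputs (s4, s2, s5, s3, s1), connectivity {out.1} {out.2} {s1.1, s1.2, s3.1, s3.2, s5.1, s5.2} {s2.1} {s2.2} {s4.1} {s4.2}, out.j its boundary

{out.1} {out.2} {s1.1, s1.2, s3.1, s3.2, s5.1, s5.2} {s2.1} {s2.2} {s4.1} {s4.2}


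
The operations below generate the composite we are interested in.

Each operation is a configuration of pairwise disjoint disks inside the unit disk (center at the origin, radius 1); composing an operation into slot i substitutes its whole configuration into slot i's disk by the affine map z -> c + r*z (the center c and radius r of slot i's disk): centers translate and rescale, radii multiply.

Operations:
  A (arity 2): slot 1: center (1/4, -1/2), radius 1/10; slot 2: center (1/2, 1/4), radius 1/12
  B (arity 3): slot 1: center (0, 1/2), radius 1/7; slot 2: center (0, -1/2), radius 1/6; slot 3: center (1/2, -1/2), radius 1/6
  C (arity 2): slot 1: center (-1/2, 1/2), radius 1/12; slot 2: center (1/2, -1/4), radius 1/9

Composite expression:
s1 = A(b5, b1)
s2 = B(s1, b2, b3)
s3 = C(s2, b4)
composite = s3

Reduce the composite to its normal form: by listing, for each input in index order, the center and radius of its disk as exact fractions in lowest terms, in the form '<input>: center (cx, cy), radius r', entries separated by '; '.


b1: center (-83/168, 61/112), radius 1/1008; b2: center (-1/2, 11/24), radius 1/72; b3: center (-11/24, 11/24), radius 1/72; b4: center (1/2, -1/4), radius 1/9; b5: center (-167/336, 15/28), radius 1/840

Affine substitution under C: radii multiply and b-centers shift.
input b5: applying the 3 nested substitutions gives center (-167/336, 15/28), radius 1/840
input b1: applying the 3 nested substitutions gives center (-83/168, 61/112), radius 1/1008
input b2: applying the 2 nested substitutions gives center (-1/2, 11/24), radius 1/72
input b3: applying the 2 nested substitutions gives center (-11/24, 11/24), radius 1/72
input b4: applying the 1 nested substitution gives center (1/2, -1/4), radius 1/9


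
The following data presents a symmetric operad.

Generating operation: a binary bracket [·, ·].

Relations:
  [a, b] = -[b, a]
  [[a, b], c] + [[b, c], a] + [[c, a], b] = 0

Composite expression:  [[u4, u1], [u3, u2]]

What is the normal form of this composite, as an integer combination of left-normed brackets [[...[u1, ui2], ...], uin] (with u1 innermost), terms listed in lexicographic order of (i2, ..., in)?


[[[u1, u4], u2], u3] - [[[u1, u4], u3], u2]

Skip Jacobi rewriting: expand, keep u1-initial words, read off terms.
Composite bracket: [[u4, u1], [u3, u2]]
Under [a, b] = ab - ba we get 8 signed associative words (2^3 = 8).
The u1-initial words carry the normal form:
  from u1u4u2u3, sign +1: term +[[[u1, u4], u2], u3]
  from u1u4u3u2, sign -1: term -[[[u1, u4], u3], u2]


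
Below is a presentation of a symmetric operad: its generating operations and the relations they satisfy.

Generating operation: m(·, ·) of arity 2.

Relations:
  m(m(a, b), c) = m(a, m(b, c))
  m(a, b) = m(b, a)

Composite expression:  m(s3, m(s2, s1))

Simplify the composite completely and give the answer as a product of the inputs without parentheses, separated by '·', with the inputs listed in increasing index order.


Both nesting and order wash out for m; what remains is which s's occur.
m(s2, s1) flattens to s2 · s1
m(s3, m(s2, s1)) flattens to s3 · s2 · s1
rearranged into index order: s1 · s2 · s3

s1 · s2 · s3


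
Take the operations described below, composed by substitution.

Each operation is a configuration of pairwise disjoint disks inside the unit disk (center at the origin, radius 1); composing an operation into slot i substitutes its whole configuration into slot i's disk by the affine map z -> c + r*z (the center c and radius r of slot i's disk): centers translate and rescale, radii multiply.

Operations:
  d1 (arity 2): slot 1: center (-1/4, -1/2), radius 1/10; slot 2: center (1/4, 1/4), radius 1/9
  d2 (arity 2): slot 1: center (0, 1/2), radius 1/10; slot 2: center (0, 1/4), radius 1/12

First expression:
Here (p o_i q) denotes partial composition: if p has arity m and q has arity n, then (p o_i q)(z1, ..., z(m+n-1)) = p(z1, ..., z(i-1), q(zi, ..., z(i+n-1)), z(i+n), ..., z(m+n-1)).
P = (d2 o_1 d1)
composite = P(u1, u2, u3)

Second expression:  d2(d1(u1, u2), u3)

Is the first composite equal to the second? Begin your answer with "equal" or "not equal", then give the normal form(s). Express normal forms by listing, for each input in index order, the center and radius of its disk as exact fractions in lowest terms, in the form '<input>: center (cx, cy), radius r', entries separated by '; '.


The first expression, normalized: u1: center (-1/40, 9/20), radius 1/100; u2: center (1/40, 21/40), radius 1/90; u3: center (0, 1/4), radius 1/12
The second expression, normalized: u1: center (-1/40, 9/20), radius 1/100; u2: center (1/40, 21/40), radius 1/90; u3: center (0, 1/4), radius 1/12
The normal forms match — equal.

equal: each reduces to u1: center (-1/40, 9/20), radius 1/100; u2: center (1/40, 21/40), radius 1/90; u3: center (0, 1/4), radius 1/12


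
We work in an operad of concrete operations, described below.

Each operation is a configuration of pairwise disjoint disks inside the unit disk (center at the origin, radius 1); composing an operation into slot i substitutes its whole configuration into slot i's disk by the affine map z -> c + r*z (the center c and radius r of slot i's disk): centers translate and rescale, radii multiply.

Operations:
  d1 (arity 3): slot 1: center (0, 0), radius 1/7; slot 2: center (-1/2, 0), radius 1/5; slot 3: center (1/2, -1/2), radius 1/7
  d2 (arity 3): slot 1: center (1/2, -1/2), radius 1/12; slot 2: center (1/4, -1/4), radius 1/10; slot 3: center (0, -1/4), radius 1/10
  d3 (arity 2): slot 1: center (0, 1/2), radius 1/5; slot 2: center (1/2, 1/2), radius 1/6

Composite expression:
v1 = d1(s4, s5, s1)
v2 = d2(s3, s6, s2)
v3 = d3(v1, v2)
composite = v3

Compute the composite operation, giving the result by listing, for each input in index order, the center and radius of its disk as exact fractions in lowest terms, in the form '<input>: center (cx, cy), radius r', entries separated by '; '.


s1: center (1/10, 2/5), radius 1/35; s2: center (1/2, 11/24), radius 1/60; s3: center (7/12, 5/12), radius 1/72; s4: center (0, 1/2), radius 1/35; s5: center (-1/10, 1/2), radius 1/25; s6: center (13/24, 11/24), radius 1/60

Affine substitution under d3: radii multiply and s-centers shift.
input s4: composing its 2 substitution steps yields center (0, 1/2), radius 1/35
input s5: composing its 2 substitution steps yields center (-1/10, 1/2), radius 1/25
input s1: composing its 2 substitution steps yields center (1/10, 2/5), radius 1/35
input s3: composing its 2 substitution steps yields center (7/12, 5/12), radius 1/72
input s6: composing its 2 substitution steps yields center (13/24, 11/24), radius 1/60
input s2: composing its 2 substitution steps yields center (1/2, 11/24), radius 1/60


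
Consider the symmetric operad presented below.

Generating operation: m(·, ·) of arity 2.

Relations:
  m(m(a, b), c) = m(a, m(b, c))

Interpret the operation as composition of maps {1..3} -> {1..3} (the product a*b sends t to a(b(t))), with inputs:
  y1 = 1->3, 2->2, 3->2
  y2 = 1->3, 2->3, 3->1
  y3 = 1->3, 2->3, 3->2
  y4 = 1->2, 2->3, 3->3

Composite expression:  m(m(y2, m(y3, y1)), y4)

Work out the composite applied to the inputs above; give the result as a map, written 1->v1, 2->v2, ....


m(y3, y1) = 1->2, 2->3, 3->3
m(y2, m(y3, y1)) = 1->3, 2->1, 3->1
m(m(y2, m(y3, y1)), y4) = 1->1, 2->1, 3->1

1->1, 2->1, 3->1
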